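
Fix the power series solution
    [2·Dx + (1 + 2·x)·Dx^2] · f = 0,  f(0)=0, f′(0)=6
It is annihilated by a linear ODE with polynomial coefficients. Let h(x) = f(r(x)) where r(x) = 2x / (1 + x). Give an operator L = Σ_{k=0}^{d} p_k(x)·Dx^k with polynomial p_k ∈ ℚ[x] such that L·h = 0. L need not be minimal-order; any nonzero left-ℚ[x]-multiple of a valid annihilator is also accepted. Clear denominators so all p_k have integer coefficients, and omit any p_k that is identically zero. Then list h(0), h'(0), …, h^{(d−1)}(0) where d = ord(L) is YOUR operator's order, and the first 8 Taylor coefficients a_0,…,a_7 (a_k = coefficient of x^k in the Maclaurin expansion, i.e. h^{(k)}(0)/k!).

f: a_k = 0, 6, -6, 8, -12, 96/5, -32, 384/7, …
L₀ from L_f via x↦r, Dx↦r'^{-1}Dx.
L = (6 + 10·x)·Dx + (1 + 6·x + 5·x^2)·Dx^2  (order 2).
h: a_k = 0, 12, -36, 124, -468, 9372/5, -7812, 234372/7, …
ICs: h(0) = 0, h′(0) = 12.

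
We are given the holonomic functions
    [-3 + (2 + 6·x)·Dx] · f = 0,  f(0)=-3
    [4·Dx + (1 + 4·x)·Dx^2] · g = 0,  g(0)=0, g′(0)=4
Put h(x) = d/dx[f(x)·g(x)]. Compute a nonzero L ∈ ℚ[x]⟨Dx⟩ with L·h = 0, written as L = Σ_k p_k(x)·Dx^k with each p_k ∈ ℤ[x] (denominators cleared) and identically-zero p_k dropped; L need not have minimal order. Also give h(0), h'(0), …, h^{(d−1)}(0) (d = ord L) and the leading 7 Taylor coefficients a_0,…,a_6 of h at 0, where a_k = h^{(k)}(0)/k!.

L = (-33 + 72·x + 432·x^2) + (-4 + 324·x + 2160·x^2 + 3456·x^3)·Dx + (4 + 88·x + 612·x^2 + 1728·x^3 + 1728·x^4)·Dx^2  (order 2).
h: a_k = -12, 12, -87/2, 195, -28149/32, 620859/160, -21442563/1280, …
ICs: h(0) = -12, h′(0) = 12.

f: a_k = -3, -9/2, 27/8, -81/16, 1215/128, -5103/256, 45927/1024, …
g: a_k = 0, 4, -8, 64/3, -64, 1024/5, -2048/3, …
h₀=f·g: eliminate ⇒ L₀, order ≤ 1·2.
h=h₀': d/dx-closure on L₀ ⇒ L.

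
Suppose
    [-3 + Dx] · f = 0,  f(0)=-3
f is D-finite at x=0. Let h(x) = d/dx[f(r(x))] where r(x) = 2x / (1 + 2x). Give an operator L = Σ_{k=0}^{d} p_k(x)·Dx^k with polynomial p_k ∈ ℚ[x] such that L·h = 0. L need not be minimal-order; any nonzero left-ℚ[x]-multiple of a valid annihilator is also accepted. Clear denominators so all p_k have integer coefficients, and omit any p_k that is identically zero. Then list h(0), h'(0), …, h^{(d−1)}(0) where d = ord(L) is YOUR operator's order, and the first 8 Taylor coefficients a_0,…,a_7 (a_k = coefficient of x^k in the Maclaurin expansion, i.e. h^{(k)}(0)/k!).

L = (2 - 8·x) + (-1 - 4·x - 4·x^2)·Dx  (order 1).
h: a_k = -18, -36, 108, -72, -252, 4968/5, -9864/5, 77904/35, …
ICs: h(0) = -18.

f: a_k = -3, -9, -27/2, -27/2, -81/8, -243/40, -243/80, -729/560, …
L₀ from L_f via x↦r, Dx↦r'^{-1}Dx.
Derive L from L₀ (diff closure).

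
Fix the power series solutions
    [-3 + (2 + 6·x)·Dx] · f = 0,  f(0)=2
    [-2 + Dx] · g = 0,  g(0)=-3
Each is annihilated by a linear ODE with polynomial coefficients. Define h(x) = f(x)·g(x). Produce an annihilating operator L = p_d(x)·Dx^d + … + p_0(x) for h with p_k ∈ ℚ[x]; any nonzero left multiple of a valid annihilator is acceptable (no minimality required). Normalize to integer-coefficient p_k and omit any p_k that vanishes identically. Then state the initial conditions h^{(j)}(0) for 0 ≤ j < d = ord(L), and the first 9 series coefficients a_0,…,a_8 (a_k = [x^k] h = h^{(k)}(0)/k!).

f: a_k = 2, 3, -9/4, 27/8, -405/64, 1701/128, -15309/512, 72171/1024, -2814669/16384, …
g: a_k = -3, -6, -6, -4, -2, -4/5, -4/15, -8/105, -2/105, …
Product ⇒ symmetric product L₀, ord ≤ 1.
L = (-7 - 12·x) + (2 + 6·x)·Dx  (order 1).
h: a_k = -6, -21, -93/4, -181/8, -241/64, -13279/640, 276497/7680, -9930589/107520, 56288873/245760, …
ICs: h(0) = -6.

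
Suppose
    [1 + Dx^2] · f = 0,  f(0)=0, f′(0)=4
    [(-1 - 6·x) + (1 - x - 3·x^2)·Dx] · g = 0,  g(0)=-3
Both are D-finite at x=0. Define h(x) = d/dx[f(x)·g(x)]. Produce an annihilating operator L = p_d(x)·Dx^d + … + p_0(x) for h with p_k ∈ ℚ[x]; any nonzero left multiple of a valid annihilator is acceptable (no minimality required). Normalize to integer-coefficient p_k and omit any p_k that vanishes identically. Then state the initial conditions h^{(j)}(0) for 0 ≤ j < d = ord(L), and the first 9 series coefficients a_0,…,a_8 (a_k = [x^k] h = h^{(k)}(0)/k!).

L = (83 - 2·x - 5·x^2 + 6·x^3 + 9·x^4) + (16 + 98·x + 18·x^2 + 36·x^3)·Dx + (-5 + 4·x + 13·x^2 + 6·x^3 + 9·x^4)·Dx^2  (order 2).
h: a_k = -12, -24, -138, -328, -2201/2, -13983/5, -473087/60, -2120746/105, -25504807/480, …
ICs: h(0) = -12, h′(0) = -24.

f: a_k = 0, 4, 0, -2/3, 0, 1/30, 0, -1/1260, 0, …
g: a_k = -3, -3, -12, -21, -57, -120, -291, -651, -1524, …
L₀ := L_f ⊗_s L_g (sym. prod.), ord ≤ 2.
Differentiate: ansatz ord ≤ ord L₀ ⇒ L.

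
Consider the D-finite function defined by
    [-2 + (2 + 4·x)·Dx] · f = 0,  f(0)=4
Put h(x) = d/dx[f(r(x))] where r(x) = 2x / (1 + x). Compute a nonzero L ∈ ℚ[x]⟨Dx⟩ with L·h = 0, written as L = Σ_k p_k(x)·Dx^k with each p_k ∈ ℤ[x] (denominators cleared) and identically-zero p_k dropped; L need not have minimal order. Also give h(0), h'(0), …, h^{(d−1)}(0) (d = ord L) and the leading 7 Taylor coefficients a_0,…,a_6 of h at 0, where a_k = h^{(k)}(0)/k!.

L = (-4 - 10·x) + (-1 - 6·x - 5·x^2)·Dx  (order 1).
h: a_k = 8, -32, 120, -480, 2040, -9024, 40936, …
ICs: h(0) = 8.

f: a_k = 4, 4, -2, 2, -5/2, 7/2, -21/4, …
h₀=f(r): pull back L_f along r ⇒ L₀.
h₀' ⇒ L via d/dx closure of L₀.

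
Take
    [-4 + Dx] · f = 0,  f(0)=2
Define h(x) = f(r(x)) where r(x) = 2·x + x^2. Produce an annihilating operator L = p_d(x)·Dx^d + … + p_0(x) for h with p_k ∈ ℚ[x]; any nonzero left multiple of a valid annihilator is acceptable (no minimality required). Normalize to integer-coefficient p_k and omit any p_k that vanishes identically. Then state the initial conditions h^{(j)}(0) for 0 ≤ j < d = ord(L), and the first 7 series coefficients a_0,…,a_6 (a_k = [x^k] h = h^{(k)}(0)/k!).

f: a_k = 2, 8, 16, 64/3, 64/3, 256/15, 512/45, …
Change of var in L_f (x↦r) gives L₀.
L = (-8 - 8·x) + Dx  (order 1).
h: a_k = 2, 16, 72, 704/3, 1840/3, 6784/5, 118208/45, …
ICs: h(0) = 2.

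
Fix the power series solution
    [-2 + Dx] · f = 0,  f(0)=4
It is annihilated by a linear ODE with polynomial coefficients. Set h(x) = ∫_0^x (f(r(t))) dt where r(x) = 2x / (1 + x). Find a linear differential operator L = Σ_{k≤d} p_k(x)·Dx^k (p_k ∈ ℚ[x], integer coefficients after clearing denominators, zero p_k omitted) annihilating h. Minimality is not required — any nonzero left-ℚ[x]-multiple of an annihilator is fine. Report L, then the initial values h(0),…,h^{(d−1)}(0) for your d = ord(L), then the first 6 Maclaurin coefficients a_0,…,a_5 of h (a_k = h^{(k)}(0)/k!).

L = -4·Dx + (1 + 2·x + x^2)·Dx^2  (order 2).
h: a_k = 0, 4, 8, 16/3, -4/3, -16/15, …
ICs: h(0) = 0, h′(0) = 4.

f: a_k = 4, 8, 8, 16/3, 8/3, 16/15, …
f∘r: x↦r, Dx↦Dx/r' in L_f ⇒ L₀.
∫: right-multiply L₀ by Dx.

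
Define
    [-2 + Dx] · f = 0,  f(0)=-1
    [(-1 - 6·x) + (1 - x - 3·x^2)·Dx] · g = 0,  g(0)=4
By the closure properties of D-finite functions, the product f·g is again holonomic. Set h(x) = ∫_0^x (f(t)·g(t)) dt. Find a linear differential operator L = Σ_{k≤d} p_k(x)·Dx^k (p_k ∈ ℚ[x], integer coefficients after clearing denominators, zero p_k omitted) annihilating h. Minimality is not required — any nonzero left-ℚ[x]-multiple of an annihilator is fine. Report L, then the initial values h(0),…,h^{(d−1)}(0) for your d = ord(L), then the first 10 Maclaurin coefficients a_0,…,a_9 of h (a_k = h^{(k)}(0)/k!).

L = (3 + 4·x - 6·x^2)·Dx + (-1 + x + 3·x^2)·Dx^2  (order 2).
h: a_k = 0, -4, -6, -32/3, -55/3, -172/5, -2948/45, -40924/315, -54829/210, -303472/567, …
ICs: h(0) = 0, h′(0) = -4.

f: a_k = -1, -2, -2, -4/3, -2/3, -4/15, -4/45, -8/315, -2/315, -4/2835, …
g: a_k = 4, 4, 16, 28, 76, 160, 388, 868, 2032, 4636, …
f·g: L₀ = L_f ⊗_s L_g, ord ≤ 1·1.
h=∫h₀ ⇒ L = L₀·Dx.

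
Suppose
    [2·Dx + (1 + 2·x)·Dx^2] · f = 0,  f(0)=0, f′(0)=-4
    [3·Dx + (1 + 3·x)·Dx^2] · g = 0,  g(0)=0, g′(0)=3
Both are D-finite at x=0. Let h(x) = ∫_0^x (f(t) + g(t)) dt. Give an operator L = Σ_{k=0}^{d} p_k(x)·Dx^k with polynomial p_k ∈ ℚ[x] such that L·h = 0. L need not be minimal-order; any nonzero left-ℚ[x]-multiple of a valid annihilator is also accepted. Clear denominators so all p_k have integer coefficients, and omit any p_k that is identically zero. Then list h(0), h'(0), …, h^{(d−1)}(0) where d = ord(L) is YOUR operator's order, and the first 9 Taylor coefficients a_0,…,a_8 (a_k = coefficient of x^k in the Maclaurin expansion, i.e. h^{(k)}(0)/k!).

L = 12·Dx^2 + (10 + 24·x)·Dx^3 + (1 + 5·x + 6·x^2)·Dx^4  (order 4).
h: a_k = 0, 0, -1/2, -1/6, 11/12, -49/20, 179/30, -601/42, 1931/56, …
ICs: h(0) = 0, h′(0) = 0, h′′(0) = -1, h′′′(0) = -1.

f: a_k = 0, -4, 4, -16/3, 8, -64/5, 64/3, -256/7, 64, …
g: a_k = 0, 3, -9/2, 9, -81/4, 243/5, -243/2, 2187/7, -6561/8, …
h₀=f+g: left-lcm gives L₀, ord ≤ 4.
Integrate: L := L₀·Dx.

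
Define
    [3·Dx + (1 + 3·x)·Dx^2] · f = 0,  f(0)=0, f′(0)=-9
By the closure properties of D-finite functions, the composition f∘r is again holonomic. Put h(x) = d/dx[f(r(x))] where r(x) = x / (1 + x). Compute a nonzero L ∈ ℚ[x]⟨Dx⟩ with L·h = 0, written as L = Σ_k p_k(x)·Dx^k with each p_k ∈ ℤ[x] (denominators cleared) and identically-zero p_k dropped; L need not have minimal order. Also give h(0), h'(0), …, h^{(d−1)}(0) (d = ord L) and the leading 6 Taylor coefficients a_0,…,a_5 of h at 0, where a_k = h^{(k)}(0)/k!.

L = (5 + 8·x) + (1 + 5·x + 4·x^2)·Dx  (order 1).
h: a_k = -9, 45, -189, 765, -3069, 12285, …
ICs: h(0) = -9.

f: a_k = 0, -9, 27/2, -27, 243/4, -729/5, …
Change of var in L_f (x↦r) gives L₀.
Differentiate: ansatz ord ≤ ord L₀ ⇒ L.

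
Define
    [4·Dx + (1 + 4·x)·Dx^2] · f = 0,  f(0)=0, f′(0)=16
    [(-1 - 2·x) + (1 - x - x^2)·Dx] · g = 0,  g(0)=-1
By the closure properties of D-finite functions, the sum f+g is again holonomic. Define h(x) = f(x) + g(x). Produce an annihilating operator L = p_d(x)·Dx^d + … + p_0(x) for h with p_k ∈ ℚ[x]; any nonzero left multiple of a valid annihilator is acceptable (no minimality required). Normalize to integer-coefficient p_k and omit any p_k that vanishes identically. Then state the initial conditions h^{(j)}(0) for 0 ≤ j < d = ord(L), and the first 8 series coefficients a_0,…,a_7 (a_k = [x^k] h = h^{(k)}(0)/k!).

f: a_k = 0, 16, -32, 256/3, -256, 4096/5, -8192/3, 65536/7, …
g: a_k = -1, -1, -2, -3, -5, -8, -13, -21, …
Weyl lclm of L_f,L_g ⇒ L₀ (ord ≤ 3).
L = (-100 - 272·x - 392·x^2 - 144·x^3 - 96·x^4)·Dx + (7 - 96·x - 434·x^2 - 540·x^3 - 304·x^4 - 160·x^5)·Dx^2 + (4 + 25·x + 28·x^2 - 46·x^3 - 73·x^4 - 76·x^5 - 32·x^6)·Dx^3  (order 3).
h: a_k = -1, 15, -34, 247/3, -261, 4056/5, -8231/3, 65389/7, …
ICs: h(0) = -1, h′(0) = 15, h′′(0) = -68.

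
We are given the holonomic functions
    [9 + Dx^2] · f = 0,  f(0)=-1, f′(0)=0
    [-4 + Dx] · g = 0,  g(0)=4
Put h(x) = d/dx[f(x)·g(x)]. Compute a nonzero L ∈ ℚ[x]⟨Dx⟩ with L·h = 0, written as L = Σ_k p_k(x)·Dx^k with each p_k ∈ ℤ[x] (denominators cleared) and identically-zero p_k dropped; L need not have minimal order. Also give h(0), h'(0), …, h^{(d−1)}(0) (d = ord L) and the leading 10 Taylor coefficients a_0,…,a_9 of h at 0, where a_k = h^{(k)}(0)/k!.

f: a_k = -1, 0, 9/2, 0, -27/8, 0, 81/80, 0, -729/4480, 0, …
g: a_k = 4, 16, 32, 128/3, 128/3, 512/15, 1024/45, 4096/315, 2048/315, 8192/2835, …
Sym-product of L_f,L_g gives L₀ (≤ ord 2).
h=h₀': d/dx-closure on L₀ ⇒ L.
L = 25 - 8·Dx + Dx^2  (order 2).
h: a_k = -16, -28, 88, 1054/3, 1558/3, 11753/30, 4031/45, -164833/1260, -430441/2520, -1379041/12960, …
ICs: h(0) = -16, h′(0) = -28.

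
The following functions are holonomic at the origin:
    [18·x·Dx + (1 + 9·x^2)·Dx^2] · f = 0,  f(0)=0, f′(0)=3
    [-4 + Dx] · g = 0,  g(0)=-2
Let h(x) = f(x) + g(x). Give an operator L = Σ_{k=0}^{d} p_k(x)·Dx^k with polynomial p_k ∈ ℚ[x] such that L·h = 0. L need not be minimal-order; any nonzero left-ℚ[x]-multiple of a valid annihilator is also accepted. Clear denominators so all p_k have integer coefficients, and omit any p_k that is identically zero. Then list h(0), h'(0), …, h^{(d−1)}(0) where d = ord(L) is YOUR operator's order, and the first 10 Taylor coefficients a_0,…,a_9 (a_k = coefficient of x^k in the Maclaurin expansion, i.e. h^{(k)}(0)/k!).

f: a_k = 0, 3, 0, -9, 0, 243/5, 0, -2187/7, 0, 2187, …
g: a_k = -2, -8, -16, -64/3, -64/3, -256/15, -512/45, -2048/315, -1024/315, -4096/2835, …
f+g: L₀ = lclm(L_f,L_g), ord ≤ 2+1.
L = (36 - 144·x - 972·x^2 - 1296·x^3)·Dx + (-17 + 99·x^2 - 648·x^4)·Dx^2 + (2 + 9·x + 36·x^2 + 81·x^3 + 162·x^4)·Dx^3  (order 3).
h: a_k = -2, -5, -16, -91/3, -64/3, 473/15, -512/45, -100463/315, -1024/315, 6196049/2835, …
ICs: h(0) = -2, h′(0) = -5, h′′(0) = -32.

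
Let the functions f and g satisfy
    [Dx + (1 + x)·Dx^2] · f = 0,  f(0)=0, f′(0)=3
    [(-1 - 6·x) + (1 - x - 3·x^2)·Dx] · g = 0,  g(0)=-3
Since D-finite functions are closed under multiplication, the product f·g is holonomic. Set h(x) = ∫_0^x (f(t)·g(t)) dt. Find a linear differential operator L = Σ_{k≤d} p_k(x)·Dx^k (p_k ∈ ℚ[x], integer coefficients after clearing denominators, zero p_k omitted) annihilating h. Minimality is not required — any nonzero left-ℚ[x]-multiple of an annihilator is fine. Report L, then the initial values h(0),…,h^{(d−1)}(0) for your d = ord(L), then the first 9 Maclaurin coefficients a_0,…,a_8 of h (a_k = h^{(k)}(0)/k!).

L = (7 + 12·x)·Dx + (1 + 15·x + 15·x^2)·Dx^2 + (-1 + 4·x^2 + 3·x^3)·Dx^3  (order 3).
h: a_k = 0, 0, -9/2, -3/2, -69/8, -183/20, -1007/40, -1434/35, -103773/1120, …
ICs: h(0) = 0, h′(0) = 0, h′′(0) = -9.

f: a_k = 0, 3, -3/2, 1, -3/4, 3/5, -1/2, 3/7, -3/8, …
g: a_k = -3, -3, -12, -21, -57, -120, -291, -651, -1524, …
Product ⇒ symmetric product L₀, ord ≤ 2.
Integrate: L := L₀·Dx.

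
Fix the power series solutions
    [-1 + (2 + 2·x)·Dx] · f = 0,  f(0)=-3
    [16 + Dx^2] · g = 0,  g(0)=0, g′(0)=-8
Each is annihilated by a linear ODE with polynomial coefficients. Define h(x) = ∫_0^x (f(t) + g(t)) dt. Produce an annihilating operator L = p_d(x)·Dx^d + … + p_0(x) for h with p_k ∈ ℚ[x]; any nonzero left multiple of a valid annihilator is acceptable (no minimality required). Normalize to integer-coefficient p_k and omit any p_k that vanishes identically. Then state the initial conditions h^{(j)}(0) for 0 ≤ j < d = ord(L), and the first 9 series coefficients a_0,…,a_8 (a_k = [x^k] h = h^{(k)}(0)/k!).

L = (-1072 - 2048·x - 1024·x^2)·Dx + (2016 + 6112·x + 6144·x^2 + 2048·x^3)·Dx^2 + (-67 - 128·x - 64·x^2)·Dx^3 + (126 + 382·x + 384·x^2 + 128·x^3)·Dx^4  (order 4).
h: a_k = 0, -3, -19/4, 1/8, 1015/192, 3/128, -65851/23040, 9/1024, 4163119/5160960, …
ICs: h(0) = 0, h′(0) = -3, h′′(0) = -19/2, h′′′(0) = 3/4.

f: a_k = -3, -3/2, 3/8, -3/16, 15/128, -21/256, 63/1024, -99/2048, 1287/32768, …
g: a_k = 0, -8, 0, 64/3, 0, -256/15, 0, 2048/315, 0, …
L₀ := lclm(L_f,L_g); ord L₀ ≤ 1+2.
∫: right-multiply L₀ by Dx.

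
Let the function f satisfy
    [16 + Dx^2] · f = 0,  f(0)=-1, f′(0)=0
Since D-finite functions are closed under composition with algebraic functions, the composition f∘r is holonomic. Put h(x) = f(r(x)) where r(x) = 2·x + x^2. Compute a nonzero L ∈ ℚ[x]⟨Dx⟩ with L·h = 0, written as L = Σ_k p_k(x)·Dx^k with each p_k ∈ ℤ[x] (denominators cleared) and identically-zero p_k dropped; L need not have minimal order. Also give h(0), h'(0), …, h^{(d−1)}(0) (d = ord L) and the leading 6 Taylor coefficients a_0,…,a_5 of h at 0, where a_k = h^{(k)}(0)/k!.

L = (64 + 192·x + 192·x^2 + 64·x^3) - Dx + (1 + x)·Dx^2  (order 2).
h: a_k = -1, 0, 32, 32, -488/3, -1024/3, …
ICs: h(0) = -1, h′(0) = 0.

f: a_k = -1, 0, 8, 0, -32/3, 0, …
f∘r: x↦r, Dx↦Dx/r' in L_f ⇒ L₀.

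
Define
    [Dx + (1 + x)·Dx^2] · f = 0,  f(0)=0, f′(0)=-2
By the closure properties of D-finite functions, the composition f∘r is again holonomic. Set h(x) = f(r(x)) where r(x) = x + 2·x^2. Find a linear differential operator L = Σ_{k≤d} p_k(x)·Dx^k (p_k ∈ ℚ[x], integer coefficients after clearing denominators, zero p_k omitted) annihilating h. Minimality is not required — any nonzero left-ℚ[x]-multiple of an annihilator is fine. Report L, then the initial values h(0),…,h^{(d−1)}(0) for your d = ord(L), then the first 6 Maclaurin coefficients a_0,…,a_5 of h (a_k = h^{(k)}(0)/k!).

L = (-3 + 4·x + 8·x^2)·Dx + (1 + 5·x + 6·x^2 + 8·x^3)·Dx^2  (order 2).
h: a_k = 0, -2, -3, 10/3, 1/2, -22/5, …
ICs: h(0) = 0, h′(0) = -2.

f: a_k = 0, -2, 1, -2/3, 1/2, -2/5, …
L₀ from L_f via x↦r, Dx↦r'^{-1}Dx.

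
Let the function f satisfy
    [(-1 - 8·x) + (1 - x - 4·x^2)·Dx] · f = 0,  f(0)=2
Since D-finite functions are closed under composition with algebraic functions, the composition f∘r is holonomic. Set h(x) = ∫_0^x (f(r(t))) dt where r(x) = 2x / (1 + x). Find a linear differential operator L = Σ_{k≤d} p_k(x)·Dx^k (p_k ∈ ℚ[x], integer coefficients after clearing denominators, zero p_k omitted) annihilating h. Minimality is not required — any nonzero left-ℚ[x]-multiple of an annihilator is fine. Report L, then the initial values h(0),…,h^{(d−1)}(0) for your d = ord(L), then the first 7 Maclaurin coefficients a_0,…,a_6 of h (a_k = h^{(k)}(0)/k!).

L = (2 + 34·x)·Dx + (-1 - x + 17·x^2 + 17·x^3)·Dx^2  (order 2).
h: a_k = 0, 2, 2, 12, 17, 612/5, 578/3, …
ICs: h(0) = 0, h′(0) = 2.

f: a_k = 2, 2, 10, 18, 58, 130, 362, …
L₀ from L_f via x↦r, Dx↦r'^{-1}Dx.
∫: right-multiply L₀ by Dx.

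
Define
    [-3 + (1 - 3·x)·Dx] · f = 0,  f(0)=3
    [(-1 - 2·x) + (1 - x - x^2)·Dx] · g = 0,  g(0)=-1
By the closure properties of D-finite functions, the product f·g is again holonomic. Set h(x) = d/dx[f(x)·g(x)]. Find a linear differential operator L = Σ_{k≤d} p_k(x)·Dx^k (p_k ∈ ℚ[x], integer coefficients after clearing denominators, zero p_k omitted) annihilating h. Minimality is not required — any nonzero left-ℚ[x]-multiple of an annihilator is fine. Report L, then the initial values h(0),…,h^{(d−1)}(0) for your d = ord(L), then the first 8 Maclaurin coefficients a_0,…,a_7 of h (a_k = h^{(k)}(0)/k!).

L = (28 - 66·x - 48·x^2 + 96·x^3 + 108·x^4) + (-4 + 20·x - 15·x^2 - 40·x^3 + 30·x^4 + 27·x^5)·Dx  (order 1).
h: a_k = -12, -84, -405, -1680, -6420, -23346, -82152, -282480, …
ICs: h(0) = -12.

f: a_k = 3, 9, 27, 81, 243, 729, 2187, 6561, …
g: a_k = -1, -1, -2, -3, -5, -8, -13, -21, …
f·g: L₀ = L_f ⊗_s L_g, ord ≤ 1·1.
Differentiate: ansatz ord ≤ ord L₀ ⇒ L.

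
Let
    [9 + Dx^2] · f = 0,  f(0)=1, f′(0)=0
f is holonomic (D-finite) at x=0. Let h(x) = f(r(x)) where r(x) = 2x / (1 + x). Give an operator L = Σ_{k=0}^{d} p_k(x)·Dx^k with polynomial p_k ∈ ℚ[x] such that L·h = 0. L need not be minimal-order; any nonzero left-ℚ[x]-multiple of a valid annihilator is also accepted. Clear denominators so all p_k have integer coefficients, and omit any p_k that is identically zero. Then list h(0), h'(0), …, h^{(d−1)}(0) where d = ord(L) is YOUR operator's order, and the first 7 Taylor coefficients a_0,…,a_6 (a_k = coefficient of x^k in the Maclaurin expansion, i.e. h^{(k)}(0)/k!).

L = 36 + (2 + 6·x + 6·x^2 + 2·x^3)·Dx + (1 + 4·x + 6·x^2 + 4·x^3 + x^4)·Dx^2  (order 2).
h: a_k = 1, 0, -18, 36, 0, -144, 1926/5, …
ICs: h(0) = 1, h′(0) = 0.

f: a_k = 1, 0, -9/2, 0, 27/8, 0, -81/80, …
h₀=f(r): pull back L_f along r ⇒ L₀.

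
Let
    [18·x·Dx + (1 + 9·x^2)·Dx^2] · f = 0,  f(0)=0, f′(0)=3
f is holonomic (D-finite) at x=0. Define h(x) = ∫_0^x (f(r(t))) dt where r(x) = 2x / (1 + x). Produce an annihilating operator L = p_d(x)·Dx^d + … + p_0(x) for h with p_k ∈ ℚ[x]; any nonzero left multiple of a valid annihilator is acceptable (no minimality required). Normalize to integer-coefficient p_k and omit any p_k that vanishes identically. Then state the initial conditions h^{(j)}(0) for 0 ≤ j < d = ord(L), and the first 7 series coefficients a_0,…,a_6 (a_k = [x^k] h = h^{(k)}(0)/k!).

f: a_k = 0, 3, 0, -9, 0, 243/5, 0, …
h₀=f(r): pull back L_f along r ⇒ L₀.
h=∫₀ˣh₀: take L = L₀·Dx.
L = (2 + 74·x)·Dx^2 + (1 + 2·x + 37·x^2)·Dx^3  (order 3).
h: a_k = 0, 0, 3, -2, -33/2, 42, 941/5, …
ICs: h(0) = 0, h′(0) = 0, h′′(0) = 6.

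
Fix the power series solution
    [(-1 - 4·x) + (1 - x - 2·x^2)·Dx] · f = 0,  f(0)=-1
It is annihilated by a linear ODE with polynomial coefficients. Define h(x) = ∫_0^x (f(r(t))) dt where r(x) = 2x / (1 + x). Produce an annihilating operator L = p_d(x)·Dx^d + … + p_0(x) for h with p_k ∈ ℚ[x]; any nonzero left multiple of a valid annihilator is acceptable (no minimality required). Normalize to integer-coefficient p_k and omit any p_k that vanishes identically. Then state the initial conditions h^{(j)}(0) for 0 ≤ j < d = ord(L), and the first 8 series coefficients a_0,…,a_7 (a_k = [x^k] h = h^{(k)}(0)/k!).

f: a_k = -1, -1, -3, -5, -11, -21, -43, -85, …
f∘r: x↦r, Dx↦Dx/r' in L_f ⇒ L₀.
∫: right-multiply L₀ by Dx.
L = (2 + 18·x)·Dx + (-1 - x + 9·x^2 + 9·x^3)·Dx^2  (order 2).
h: a_k = 0, -1, -1, -10/3, -9/2, -18, -27, -810/7, …
ICs: h(0) = 0, h′(0) = -1.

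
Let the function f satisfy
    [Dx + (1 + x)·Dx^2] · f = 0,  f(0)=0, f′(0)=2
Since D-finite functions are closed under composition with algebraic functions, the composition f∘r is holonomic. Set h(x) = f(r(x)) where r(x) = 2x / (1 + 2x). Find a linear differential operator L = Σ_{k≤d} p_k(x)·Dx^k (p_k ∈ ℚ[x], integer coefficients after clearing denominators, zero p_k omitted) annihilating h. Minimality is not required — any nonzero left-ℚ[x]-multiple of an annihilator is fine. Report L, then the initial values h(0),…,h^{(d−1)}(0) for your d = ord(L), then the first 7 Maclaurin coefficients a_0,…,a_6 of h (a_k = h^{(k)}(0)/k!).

L = (6 + 16·x)·Dx + (1 + 6·x + 8·x^2)·Dx^2  (order 2).
h: a_k = 0, 4, -12, 112/3, -120, 1984/5, -1344, …
ICs: h(0) = 0, h′(0) = 4.

f: a_k = 0, 2, -1, 2/3, -1/2, 2/5, -1/3, …
L₀ from L_f via x↦r, Dx↦r'^{-1}Dx.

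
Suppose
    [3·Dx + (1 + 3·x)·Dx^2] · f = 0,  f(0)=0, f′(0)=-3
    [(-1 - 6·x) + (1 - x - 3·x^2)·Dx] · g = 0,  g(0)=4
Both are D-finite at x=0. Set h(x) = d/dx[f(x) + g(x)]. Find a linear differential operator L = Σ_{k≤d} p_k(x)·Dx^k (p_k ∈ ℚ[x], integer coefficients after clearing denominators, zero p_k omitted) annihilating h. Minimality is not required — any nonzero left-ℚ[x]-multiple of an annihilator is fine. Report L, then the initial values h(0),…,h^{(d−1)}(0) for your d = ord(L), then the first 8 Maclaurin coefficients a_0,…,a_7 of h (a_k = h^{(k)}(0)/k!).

f: a_k = 0, -3, 9/2, -9, 81/4, -243/5, 243/2, -2187/7, …
g: a_k = 4, 4, 16, 28, 76, 160, 388, 868, …
f+g: L₀ = lclm(L_f,L_g), ord ≤ 2+1.
h=h₀': d/dx-closure on L₀ ⇒ L.
L = (-270 - 1422·x - 3780·x^2 - 2916·x^3 - 2916·x^4) + (-24 - 468·x - 2736·x^2 - 5616·x^3 - 5994·x^4 - 4860·x^5)·Dx + (11 + 79·x + 129·x^2 - 171·x^3 - 783·x^4 - 1377·x^5 - 972·x^6)·Dx^2  (order 2).
h: a_k = 1, 41, 57, 385, 557, 3057, 3889, 22817, …
ICs: h(0) = 1, h′(0) = 41.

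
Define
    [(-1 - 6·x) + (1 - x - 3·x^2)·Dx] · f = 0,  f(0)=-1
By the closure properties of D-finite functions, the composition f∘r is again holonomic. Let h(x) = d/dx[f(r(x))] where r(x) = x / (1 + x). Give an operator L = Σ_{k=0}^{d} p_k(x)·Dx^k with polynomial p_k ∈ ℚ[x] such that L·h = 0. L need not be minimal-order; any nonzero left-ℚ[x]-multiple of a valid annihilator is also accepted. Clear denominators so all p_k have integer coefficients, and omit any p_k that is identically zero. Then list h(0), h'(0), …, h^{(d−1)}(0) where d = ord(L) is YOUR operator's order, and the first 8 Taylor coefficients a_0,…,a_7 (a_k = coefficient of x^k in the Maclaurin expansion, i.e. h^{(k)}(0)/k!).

f: a_k = -1, -1, -4, -7, -19, -40, -97, -217, …
Substitute x→r, Dx→(1/r')Dx; clear ⇒ L₀.
h₀' ⇒ L via d/dx closure of L₀.
L = (6 + 18·x + 72·x^2 + 42·x^3) + (-1 - 9·x - 12·x^2 + 17·x^3 + 21·x^4)·Dx  (order 1).
h: a_k = -1, -6, 0, -36, 45, -216, 441, -1368, …
ICs: h(0) = -1.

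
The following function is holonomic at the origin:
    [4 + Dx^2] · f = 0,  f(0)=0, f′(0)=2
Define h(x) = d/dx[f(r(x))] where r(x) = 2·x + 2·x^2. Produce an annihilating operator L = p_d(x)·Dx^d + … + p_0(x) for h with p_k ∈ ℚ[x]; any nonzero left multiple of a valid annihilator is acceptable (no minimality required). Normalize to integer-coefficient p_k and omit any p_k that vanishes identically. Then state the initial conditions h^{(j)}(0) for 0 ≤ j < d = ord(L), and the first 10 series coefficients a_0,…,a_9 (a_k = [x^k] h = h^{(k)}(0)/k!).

f: a_k = 0, 2, 0, -4/3, 0, 4/15, 0, -8/315, 0, 4/2835, …
Change of var in L_f (x↦r) gives L₀.
Differentiate: ansatz ord ≤ ord L₀ ⇒ L.
L = (28 + 128·x + 384·x^2 + 512·x^3 + 256·x^4) + (-6 - 12·x)·Dx + (1 + 4·x + 4·x^2)·Dx^2  (order 2).
h: a_k = 4, 8, -32, -128, -352/3, 192, 25856/45, 22528/45, -70528/315, -6912/7, …
ICs: h(0) = 4, h′(0) = 8.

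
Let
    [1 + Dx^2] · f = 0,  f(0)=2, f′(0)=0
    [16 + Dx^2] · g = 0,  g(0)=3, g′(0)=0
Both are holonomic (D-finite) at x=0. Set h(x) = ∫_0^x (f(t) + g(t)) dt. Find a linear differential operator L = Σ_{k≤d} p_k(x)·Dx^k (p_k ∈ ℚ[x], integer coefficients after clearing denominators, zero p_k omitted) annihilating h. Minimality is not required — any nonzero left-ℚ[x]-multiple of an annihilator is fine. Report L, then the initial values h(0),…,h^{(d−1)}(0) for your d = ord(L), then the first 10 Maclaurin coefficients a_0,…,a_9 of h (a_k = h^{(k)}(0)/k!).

f: a_k = 2, 0, -1, 0, 1/12, 0, -1/360, 0, 1/20160, 0, …
g: a_k = 3, 0, -24, 0, 32, 0, -256/15, 0, 512/105, 0, …
Weyl lclm of L_f,L_g ⇒ L₀ (ord ≤ 4).
Integrate: L := L₀·Dx.
L = 16·Dx + 17·Dx^3 + Dx^5  (order 5).
h: a_k = 0, 5, 0, -25/3, 0, 77/12, 0, -1229/504, 0, 19661/36288, …
ICs: h(0) = 0, h′(0) = 5, h′′(0) = 0, h′′′(0) = -50, h′′′′(0) = 0.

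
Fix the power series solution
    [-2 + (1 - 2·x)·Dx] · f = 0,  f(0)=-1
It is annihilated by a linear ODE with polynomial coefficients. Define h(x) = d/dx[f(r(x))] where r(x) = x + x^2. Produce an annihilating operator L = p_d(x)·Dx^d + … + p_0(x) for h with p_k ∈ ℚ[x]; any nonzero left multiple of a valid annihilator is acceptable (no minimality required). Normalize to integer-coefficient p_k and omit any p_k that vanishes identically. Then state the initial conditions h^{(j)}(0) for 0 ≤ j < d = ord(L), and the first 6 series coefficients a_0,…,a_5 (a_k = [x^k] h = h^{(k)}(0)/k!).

L = (6 + 12·x + 12·x^2) + (-1 + 6·x^2 + 4·x^3)·Dx  (order 1).
h: a_k = -2, -12, -48, -176, -600, -1968, …
ICs: h(0) = -2.

f: a_k = -1, -2, -4, -8, -16, -32, …
Substitute x→r, Dx→(1/r')Dx; clear ⇒ L₀.
Differentiate: ansatz ord ≤ ord L₀ ⇒ L.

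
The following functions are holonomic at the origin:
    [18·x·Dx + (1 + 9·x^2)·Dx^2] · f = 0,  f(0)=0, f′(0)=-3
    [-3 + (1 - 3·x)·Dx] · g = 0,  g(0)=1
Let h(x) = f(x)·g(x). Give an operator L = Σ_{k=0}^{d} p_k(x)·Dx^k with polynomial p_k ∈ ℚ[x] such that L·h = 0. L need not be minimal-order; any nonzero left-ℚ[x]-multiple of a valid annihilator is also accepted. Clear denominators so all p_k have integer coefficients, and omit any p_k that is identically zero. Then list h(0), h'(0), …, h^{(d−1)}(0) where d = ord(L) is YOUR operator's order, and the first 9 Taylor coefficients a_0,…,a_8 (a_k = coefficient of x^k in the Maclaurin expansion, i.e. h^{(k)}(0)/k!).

L = 54·x + (6 - 18·x + 108·x^2)·Dx + (-1 + 3·x - 9·x^2 + 27·x^3)·Dx^2  (order 2).
h: a_k = 0, -3, -9, -18, -54, -1053/5, -3159/5, -55404/35, -166212/35, …
ICs: h(0) = 0, h′(0) = -3.

f: a_k = 0, -3, 0, 9, 0, -243/5, 0, 2187/7, 0, …
g: a_k = 1, 3, 9, 27, 81, 243, 729, 2187, 6561, …
h₀=f·g: eliminate ⇒ L₀, order ≤ 2·1.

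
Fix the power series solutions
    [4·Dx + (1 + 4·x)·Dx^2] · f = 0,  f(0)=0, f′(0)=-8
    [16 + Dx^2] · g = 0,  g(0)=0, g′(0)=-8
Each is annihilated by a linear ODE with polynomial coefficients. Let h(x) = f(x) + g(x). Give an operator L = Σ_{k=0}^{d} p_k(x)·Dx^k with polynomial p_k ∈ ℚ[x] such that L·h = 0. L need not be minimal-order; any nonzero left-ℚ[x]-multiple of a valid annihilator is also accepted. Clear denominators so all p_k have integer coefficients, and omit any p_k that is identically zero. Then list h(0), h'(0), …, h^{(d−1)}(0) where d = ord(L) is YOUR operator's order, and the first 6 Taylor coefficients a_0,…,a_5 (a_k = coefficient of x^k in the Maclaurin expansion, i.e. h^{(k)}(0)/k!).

f: a_k = 0, -8, 16, -128/3, 128, -2048/5, …
g: a_k = 0, -8, 0, 64/3, 0, -256/15, …
h₀=f+g: left-lcm gives L₀, ord ≤ 4.
L = (448 + 512·x + 1024·x^2)·Dx + (48 + 320·x + 768·x^2 + 1024·x^3)·Dx^2 + (28 + 32·x + 64·x^2)·Dx^3 + (3 + 20·x + 48·x^2 + 64·x^3)·Dx^4  (order 4).
h: a_k = 0, -16, 16, -64/3, 128, -1280/3, …
ICs: h(0) = 0, h′(0) = -16, h′′(0) = 32, h′′′(0) = -128.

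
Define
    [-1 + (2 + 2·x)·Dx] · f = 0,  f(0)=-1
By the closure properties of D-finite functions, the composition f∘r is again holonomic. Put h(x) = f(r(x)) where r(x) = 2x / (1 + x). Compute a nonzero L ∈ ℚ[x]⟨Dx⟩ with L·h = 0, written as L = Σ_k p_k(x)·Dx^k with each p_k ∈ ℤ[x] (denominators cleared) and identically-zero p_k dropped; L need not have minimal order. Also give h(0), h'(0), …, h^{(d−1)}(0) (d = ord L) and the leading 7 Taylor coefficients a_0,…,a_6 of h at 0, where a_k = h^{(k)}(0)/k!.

L = -1 + (1 + 4·x + 3·x^2)·Dx  (order 1).
h: a_k = -1, -1, 3/2, -5/2, 37/8, -75/8, 327/16, …
ICs: h(0) = -1.

f: a_k = -1, -1/2, 1/8, -1/16, 5/128, -7/256, 21/1024, …
L₀ from L_f via x↦r, Dx↦r'^{-1}Dx.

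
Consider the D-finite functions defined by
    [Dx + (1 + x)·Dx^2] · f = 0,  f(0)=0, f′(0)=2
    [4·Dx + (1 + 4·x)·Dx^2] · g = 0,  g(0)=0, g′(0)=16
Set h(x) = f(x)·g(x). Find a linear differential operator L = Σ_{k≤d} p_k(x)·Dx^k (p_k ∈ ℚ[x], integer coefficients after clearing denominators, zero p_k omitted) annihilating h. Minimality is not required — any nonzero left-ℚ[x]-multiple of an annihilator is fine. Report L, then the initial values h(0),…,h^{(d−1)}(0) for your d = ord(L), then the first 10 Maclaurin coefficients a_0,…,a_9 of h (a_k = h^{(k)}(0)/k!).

L = (136 + 320·x + 256·x^2)·Dx + (290 + 1464·x + 2400·x^2 + 1280·x^3)·Dx^2 + (92 + 740·x + 1992·x^2 + 2240·x^3 + 896·x^4)·Dx^3 + (5 + 58·x + 245·x^2 + 464·x^3 + 400·x^4 + 128·x^5)·Dx^4  (order 4).
h: a_k = 0, 0, 32, -80, 640/3, -1880/3, 88816/45, -6512, 776256/35, -4868156/63, …
ICs: h(0) = 0, h′(0) = 0, h′′(0) = 64, h′′′(0) = -480.

f: a_k = 0, 2, -1, 2/3, -1/2, 2/5, -1/3, 2/7, -1/4, 2/9, …
g: a_k = 0, 16, -32, 256/3, -256, 4096/5, -8192/3, 65536/7, -32768, 1048576/9, …
f·g: L₀ = L_f ⊗_s L_g, ord ≤ 2·2.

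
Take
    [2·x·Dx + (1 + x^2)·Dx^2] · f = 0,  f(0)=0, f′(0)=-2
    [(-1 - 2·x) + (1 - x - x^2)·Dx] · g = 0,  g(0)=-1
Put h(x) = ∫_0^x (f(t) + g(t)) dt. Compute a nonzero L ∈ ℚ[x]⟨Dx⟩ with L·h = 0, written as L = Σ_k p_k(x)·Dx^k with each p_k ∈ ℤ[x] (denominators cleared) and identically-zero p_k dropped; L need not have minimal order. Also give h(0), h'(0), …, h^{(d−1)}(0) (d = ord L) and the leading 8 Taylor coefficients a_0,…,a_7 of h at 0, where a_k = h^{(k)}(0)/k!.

L = (4 - 16·x - 64·x^2 - 72·x^3 - 66·x^4 - 6·x^6)·Dx^2 + (-10 - 24·x - 28·x^2 - 60·x^3 - 65·x^4 - 50·x^5 - 3·x^6 - 6·x^7)·Dx^3 + (2 + 2·x + 2·x^2 - 8·x^3 - 5·x^4 - 11·x^5 - 6·x^6 - x^7 - x^8)·Dx^4  (order 4).
h: a_k = 0, -1, -3/2, -2/3, -7/12, -1, -7/5, -13/7, …
ICs: h(0) = 0, h′(0) = -1, h′′(0) = -3, h′′′(0) = -4.

f: a_k = 0, -2, 0, 2/3, 0, -2/5, 0, 2/7, …
g: a_k = -1, -1, -2, -3, -5, -8, -13, -21, …
Weyl lclm of L_f,L_g ⇒ L₀ (ord ≤ 3).
h=∫h₀ ⇒ L = L₀·Dx.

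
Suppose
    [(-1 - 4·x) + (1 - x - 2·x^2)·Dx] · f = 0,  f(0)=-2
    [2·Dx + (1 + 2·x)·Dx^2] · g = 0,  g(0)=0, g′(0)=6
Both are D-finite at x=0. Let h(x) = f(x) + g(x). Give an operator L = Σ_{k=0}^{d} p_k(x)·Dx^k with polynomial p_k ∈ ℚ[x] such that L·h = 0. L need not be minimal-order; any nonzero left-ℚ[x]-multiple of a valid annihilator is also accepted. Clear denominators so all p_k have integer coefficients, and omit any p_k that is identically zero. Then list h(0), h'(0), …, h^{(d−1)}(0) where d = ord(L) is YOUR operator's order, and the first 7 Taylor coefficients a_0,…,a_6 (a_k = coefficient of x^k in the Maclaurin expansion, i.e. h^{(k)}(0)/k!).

f: a_k = -2, -2, -6, -10, -22, -42, -86, …
g: a_k = 0, 6, -6, 8, -12, 96/5, -32, …
Weyl lclm of L_f,L_g ⇒ L₀ (ord ≤ 3).
L = (54 + 228·x + 432·x^2 + 288·x^3 + 192·x^4)·Dx + (11 + 124·x + 464·x^2 + 704·x^3 + 592·x^4 + 320·x^5)·Dx^2 + (-4 - 19·x - 17·x^2 + 42·x^3 + 116·x^4 + 136·x^5 + 64·x^6)·Dx^3  (order 3).
h: a_k = -2, 4, -12, -2, -34, -114/5, -118, …
ICs: h(0) = -2, h′(0) = 4, h′′(0) = -24.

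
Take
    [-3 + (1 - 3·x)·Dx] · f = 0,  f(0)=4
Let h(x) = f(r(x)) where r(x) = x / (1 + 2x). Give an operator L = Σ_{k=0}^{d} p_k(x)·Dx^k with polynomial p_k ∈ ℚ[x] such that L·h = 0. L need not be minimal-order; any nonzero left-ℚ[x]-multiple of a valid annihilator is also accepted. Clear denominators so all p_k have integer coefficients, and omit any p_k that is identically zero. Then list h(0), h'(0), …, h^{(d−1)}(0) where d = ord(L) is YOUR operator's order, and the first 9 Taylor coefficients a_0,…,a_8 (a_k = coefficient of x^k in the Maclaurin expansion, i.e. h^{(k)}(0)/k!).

L = 3 + (-1 - x + 2·x^2)·Dx  (order 1).
h: a_k = 4, 12, 12, 12, 12, 12, 12, 12, 12, …
ICs: h(0) = 4.

f: a_k = 4, 12, 36, 108, 324, 972, 2916, 8748, 26244, …
Change of var in L_f (x↦r) gives L₀.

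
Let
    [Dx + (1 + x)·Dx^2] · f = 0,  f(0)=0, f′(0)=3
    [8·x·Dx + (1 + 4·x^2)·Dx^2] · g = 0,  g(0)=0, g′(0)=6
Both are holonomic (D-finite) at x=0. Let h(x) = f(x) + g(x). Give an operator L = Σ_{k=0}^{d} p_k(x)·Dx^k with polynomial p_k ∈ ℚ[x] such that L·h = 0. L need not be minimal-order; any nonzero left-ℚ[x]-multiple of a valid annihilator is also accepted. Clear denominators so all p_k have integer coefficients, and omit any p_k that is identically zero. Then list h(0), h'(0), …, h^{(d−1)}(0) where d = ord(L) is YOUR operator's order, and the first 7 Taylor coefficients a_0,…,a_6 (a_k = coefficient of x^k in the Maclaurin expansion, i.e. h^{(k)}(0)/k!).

f: a_k = 0, 3, -3/2, 1, -3/4, 3/5, -1/2, …
g: a_k = 0, 6, 0, -8, 0, 96/5, 0, …
Weyl lclm of L_f,L_g ⇒ L₀ (ord ≤ 4).
L = (-8 - 24·x + 96·x^2 + 32·x^3)·Dx + (-10 - 16·x + 72·x^2 + 192·x^3 + 64·x^4)·Dx^2 + (-1 + 7·x + 8·x^2 + 32·x^3 + 48·x^4 + 16·x^5)·Dx^3  (order 3).
h: a_k = 0, 9, -3/2, -7, -3/4, 99/5, -1/2, …
ICs: h(0) = 0, h′(0) = 9, h′′(0) = -3.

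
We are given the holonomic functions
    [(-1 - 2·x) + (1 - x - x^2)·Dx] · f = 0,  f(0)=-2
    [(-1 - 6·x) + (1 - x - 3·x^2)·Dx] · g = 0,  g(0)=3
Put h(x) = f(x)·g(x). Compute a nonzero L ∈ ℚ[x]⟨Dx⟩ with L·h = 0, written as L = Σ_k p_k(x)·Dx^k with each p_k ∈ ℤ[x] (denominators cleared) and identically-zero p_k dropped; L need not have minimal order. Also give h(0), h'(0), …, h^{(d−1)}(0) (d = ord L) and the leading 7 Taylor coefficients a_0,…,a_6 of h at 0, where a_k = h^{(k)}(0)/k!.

L = (-2 - 6·x + 12·x^2 + 12·x^3) + (1 - 2·x - 3·x^2 + 4·x^3 + 3·x^4)·Dx  (order 1).
h: a_k = -6, -12, -42, -96, -252, -588, -1422, …
ICs: h(0) = -6.

f: a_k = -2, -2, -4, -6, -10, -16, -26, …
g: a_k = 3, 3, 12, 21, 57, 120, 291, …
Product ⇒ symmetric product L₀, ord ≤ 1.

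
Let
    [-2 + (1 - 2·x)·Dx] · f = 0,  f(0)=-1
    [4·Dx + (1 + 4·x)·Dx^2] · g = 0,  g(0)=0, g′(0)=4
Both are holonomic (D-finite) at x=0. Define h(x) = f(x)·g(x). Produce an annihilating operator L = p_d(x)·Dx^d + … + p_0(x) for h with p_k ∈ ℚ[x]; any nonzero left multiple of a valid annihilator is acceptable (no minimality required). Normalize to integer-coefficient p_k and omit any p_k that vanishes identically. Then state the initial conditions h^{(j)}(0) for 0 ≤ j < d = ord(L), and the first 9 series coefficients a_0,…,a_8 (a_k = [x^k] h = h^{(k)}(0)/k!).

L = 8 + 24·x·Dx + (-1 - 2·x + 8·x^2)·Dx^2  (order 2).
h: a_k = 0, -4, 0, -64/3, 64/3, -2432/15, 1792/5, -56832/35, 173056/35, …
ICs: h(0) = 0, h′(0) = -4.

f: a_k = -1, -2, -4, -8, -16, -32, -64, -128, -256, …
g: a_k = 0, 4, -8, 64/3, -64, 1024/5, -2048/3, 16384/7, -8192, …
L₀ := L_f ⊗_s L_g (sym. prod.), ord ≤ 2.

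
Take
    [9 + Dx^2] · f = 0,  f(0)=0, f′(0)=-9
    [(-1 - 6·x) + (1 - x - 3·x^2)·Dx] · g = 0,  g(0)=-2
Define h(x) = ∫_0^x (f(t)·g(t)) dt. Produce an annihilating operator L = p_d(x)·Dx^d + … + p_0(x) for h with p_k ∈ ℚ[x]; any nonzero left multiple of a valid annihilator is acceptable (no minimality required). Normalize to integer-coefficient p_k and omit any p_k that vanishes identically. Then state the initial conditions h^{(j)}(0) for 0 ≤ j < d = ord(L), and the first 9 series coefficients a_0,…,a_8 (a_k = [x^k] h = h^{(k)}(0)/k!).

f: a_k = 0, -9, 0, 27/2, 0, -243/40, 0, 729/560, 0, …
g: a_k = -2, -2, -8, -14, -38, -80, -194, -434, -1016, …
Product ⇒ symmetric product L₀, ord ≤ 2.
∫: right-multiply L₀ by Dx.
L = (-3 + 9·x + 27·x^2)·Dx + (2 + 12·x)·Dx^2 + (-1 + x + 3·x^2)·Dx^3  (order 3).
h: a_k = 0, 0, 9, 6, 45/4, 99/5, 1641/40, 10863/140, 358119/2240, …
ICs: h(0) = 0, h′(0) = 0, h′′(0) = 18.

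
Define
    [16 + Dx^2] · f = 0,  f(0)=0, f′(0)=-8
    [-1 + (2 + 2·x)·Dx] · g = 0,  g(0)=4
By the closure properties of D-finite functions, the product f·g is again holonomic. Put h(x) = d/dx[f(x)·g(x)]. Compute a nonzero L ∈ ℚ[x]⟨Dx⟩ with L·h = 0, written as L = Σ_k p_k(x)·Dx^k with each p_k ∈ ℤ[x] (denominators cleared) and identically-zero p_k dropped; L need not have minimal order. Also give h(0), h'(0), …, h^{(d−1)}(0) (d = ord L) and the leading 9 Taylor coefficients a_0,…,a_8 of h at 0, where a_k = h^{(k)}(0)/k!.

L = (4733 + 17664·x + 25216·x^2 + 16384·x^3 + 4096·x^4) + (-244 - 756·x - 768·x^2 - 256·x^3)·Dx + (268 + 1048·x + 1548·x^2 + 1024·x^3 + 256·x^4)·Dx^2  (order 2).
h: a_k = -32, -32, 268, 488/3, -4661/12, -3561/20, 64235/288, 212773/2520, -4467413/64512, …
ICs: h(0) = -32, h′(0) = -32.

f: a_k = 0, -8, 0, 64/3, 0, -256/15, 0, 2048/315, 0, …
g: a_k = 4, 2, -1/2, 1/4, -5/32, 7/64, -21/256, 33/512, -429/8192, …
Product ⇒ symmetric product L₀, ord ≤ 2.
h₀' ⇒ L via d/dx closure of L₀.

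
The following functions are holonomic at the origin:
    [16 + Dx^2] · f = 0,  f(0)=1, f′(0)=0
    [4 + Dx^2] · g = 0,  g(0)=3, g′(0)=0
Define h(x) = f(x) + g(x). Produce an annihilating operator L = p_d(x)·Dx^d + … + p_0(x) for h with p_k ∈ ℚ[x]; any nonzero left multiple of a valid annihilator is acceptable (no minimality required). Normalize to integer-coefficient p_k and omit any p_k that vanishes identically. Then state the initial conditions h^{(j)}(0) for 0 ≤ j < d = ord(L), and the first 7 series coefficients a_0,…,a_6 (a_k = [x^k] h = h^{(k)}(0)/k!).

L = 64 + 20·Dx^2 + Dx^4  (order 4).
h: a_k = 4, 0, -14, 0, 38/3, 0, -268/45, …
ICs: h(0) = 4, h′(0) = 0, h′′(0) = -28, h′′′(0) = 0.

f: a_k = 1, 0, -8, 0, 32/3, 0, -256/45, …
g: a_k = 3, 0, -6, 0, 2, 0, -4/15, …
h₀=f+g: left-lcm gives L₀, ord ≤ 4.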